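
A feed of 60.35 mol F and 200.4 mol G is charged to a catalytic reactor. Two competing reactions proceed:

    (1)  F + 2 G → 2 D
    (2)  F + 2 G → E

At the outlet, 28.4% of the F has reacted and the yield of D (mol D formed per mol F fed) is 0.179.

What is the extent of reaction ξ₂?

ξ₂ = 11.7 mol

Yield of D: 2ξ₁ / 60.35 = 0.179 → ξ₁ = 5.401 mol.
Conversion of F: 1ξ₁ + 1ξ₂ = 0.284 × 60.35 = 17.14 → ξ₂ = 11.74 mol.
Outlet amounts (n = n₀ + Σ ν·ξ):
  F: 60.35 − 1(5.401) − 1(11.74) = 43.21
  G: 200.4 − 2(5.401) − 2(11.74) = 166.1
  D: 0 + 2(5.401) = 10.8
  E: 0 + 1(11.74) = 11.74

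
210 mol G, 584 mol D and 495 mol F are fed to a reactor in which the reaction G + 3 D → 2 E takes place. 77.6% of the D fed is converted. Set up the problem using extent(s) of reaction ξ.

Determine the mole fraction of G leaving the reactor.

D reacted = 0.776 × 584 = 453.2 mol; ν_D = −3, so ξ = 453.2/3 = 151.1 mol.
Outlet amounts (n = n₀ + ν ξ):
  G: 210 − 1(151.1) = 58.94
  D: 584 − 3(151.1) = 130.8
  E: 0 + 2(151.1) = 302.1
  F: 495 (inert)
Total out = 986.9 mol; y_G = 58.94 / 986.9 = 0.05972.

0.0597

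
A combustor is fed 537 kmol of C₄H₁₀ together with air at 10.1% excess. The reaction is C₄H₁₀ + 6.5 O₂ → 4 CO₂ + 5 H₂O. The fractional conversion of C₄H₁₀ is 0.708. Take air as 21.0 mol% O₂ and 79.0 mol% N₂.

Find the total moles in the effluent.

Stoichiometric O₂ = 6.5 × 537 = 3490 kmol; O₂ fed = 3490 × 1.101 = 3843 kmol.
N₂ fed = 3843 × 79/21 = 14460 kmol.
Fuel reacted = 0.708 × 537 → ξ = 380.2 kmol.
Outlet (n = n₀ + ν ξ):
  C₄H₁₀: 537 − 1(380.2) = 156.8
  O₂: 3843 − 6.5(380.2) = 1372
  N₂: 14460 (inert)
  CO₂: 0 + 4(380.2) = 1521
  H₂O: 0 + 5(380.2) = 1901
Total out = 156.8 + 1372 + 14460 + 1521 + 1901 = 19410 kmol.

19400 kmol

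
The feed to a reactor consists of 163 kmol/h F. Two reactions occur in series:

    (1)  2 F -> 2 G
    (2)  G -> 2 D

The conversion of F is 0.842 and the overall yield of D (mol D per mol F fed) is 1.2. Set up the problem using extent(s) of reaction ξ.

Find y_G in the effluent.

0.151

Conversion of F: F consumed = 2ξ₁ = 0.842 × 163 → ξ₁ = 68.62 kmol/h.
Yield of D: 2ξ₂ / 163 = 1.2 → ξ₂ = 97.8 kmol/h.
Outlet amounts (n = n₀ + Σ ν·ξ):
  F: 163 − 2(68.62) = 25.75
  G: 0 + 2(68.62) − 1(97.8) = 39.45
  D: 0 + 2(97.8) = 195.6
Total out = 260.8 kmol/h; y_G = 39.45 / 260.8 = 0.1513.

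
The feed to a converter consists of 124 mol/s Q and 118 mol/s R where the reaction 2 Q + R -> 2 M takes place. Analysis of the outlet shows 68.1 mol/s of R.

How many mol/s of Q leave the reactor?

24.2 mol/s

For R: n = n₀ − 1ξ → 68.1 = 118 − 1ξ, giving ξ = 49.9 mol/s.
Outlet amounts (n = n₀ + ν ξ):
  Q: 124 − 2(49.9) = 24.2
  R: 118 − 1(49.9) = 68.1
  M: 0 + 2(49.9) = 99.8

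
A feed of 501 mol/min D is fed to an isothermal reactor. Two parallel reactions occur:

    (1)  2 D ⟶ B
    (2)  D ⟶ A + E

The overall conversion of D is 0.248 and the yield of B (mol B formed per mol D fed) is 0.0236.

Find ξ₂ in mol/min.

ξ₂ = 101 mol/min

Yield of B: 1ξ₁ / 501 = 0.0236 → ξ₁ = 11.82 mol/min.
Conversion of D: 2ξ₁ + 1ξ₂ = 0.248 × 501 = 124.2 → ξ₂ = 100.6 mol/min.
Outlet amounts (n = n₀ + Σ ν·ξ):
  D: 501 − 2(11.82) − 1(100.6) = 376.8
  B: 0 + 1(11.82) = 11.82
  A: 0 + 1(100.6) = 100.6
  E: 0 + 1(100.6) = 100.6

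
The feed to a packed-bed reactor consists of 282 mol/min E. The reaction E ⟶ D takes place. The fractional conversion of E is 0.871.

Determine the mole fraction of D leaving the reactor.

0.871

E reacted = 0.871 × 282 = 245.6 mol/min; ν_E = −1, so ξ = 245.6/1 = 245.6 mol/min.
Outlet amounts (n = n₀ + ν ξ):
  E: 282 − 1(245.6) = 36.38
  D: 0 + 1(245.6) = 245.6
Total out = 282 mol/min; y_D = 245.6 / 282 = 0.871.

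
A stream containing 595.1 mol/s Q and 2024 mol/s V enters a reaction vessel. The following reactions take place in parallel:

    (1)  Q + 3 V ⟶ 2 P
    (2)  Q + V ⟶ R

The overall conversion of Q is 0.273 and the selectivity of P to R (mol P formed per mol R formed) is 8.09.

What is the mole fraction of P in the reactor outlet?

0.112

Conversion of Q: Q consumed = 0.273 × 595.1 = 162.5 mol/s = 1ξ₁ + 1ξ₂.
Selectivity: 2ξ₁ / (1ξ₂) = 8.09 → ξ₁ = 4.045 ξ₂.
Substitute: (1·4.045 + 1) ξ₂ = 162.5 → ξ₂ = 32.2 mol/s, ξ₁ = 130.3 mol/s.
Outlet amounts (n = n₀ + Σ ν·ξ):
  Q: 595.1 − 1(130.3) − 1(32.2) = 432.6
  V: 2024 − 3(130.3) − 1(32.2) = 1601
  P: 0 + 2(130.3) = 260.5
  R: 0 + 1(32.2) = 32.2
Total out = 2326 mol/s; y_P = 260.5 / 2326 = 0.112.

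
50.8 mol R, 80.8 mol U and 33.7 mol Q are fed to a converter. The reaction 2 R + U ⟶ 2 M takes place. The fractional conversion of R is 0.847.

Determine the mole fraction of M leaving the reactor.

R reacted = 0.847 × 50.8 = 43.03 mol; ν_R = −2, so ξ = 43.03/2 = 21.51 mol.
Outlet amounts (n = n₀ + ν ξ):
  R: 50.8 − 2(21.51) = 7.772
  U: 80.8 − 1(21.51) = 59.29
  M: 0 + 2(21.51) = 43.03
  Q: 33.7 (inert)
Total out = 143.8 mol; y_M = 43.03 / 143.8 = 0.2992.

0.299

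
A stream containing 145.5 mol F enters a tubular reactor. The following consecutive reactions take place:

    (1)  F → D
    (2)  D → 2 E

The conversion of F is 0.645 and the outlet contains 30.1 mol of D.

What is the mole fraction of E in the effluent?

0.609

Conversion of F: F consumed = 1ξ₁ = 0.645 × 145.5 → ξ₁ = 93.85 mol.
D balance: n_D = 0 + 1ξ₁ − 1ξ₂ = 30.1 → ξ₂ = (1·93.85 − 30.1)/1 = 63.75 mol.
Outlet amounts (n = n₀ + Σ ν·ξ):
  F: 145.5 − 1(93.85) = 51.65
  D: 0 + 1(93.85) − 1(63.75) = 30.1
  E: 0 + 2(63.75) = 127.5
Total out = 209.2 mol; y_E = 127.5 / 209.2 = 0.6093.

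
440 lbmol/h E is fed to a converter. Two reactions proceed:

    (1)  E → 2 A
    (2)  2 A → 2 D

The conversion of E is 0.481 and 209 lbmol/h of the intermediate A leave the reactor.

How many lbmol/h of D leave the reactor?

Conversion of E: E consumed = 1ξ₁ = 0.481 × 440 → ξ₁ = 211.6 lbmol/h.
A balance: n_A = 0 + 2ξ₁ − 2ξ₂ = 209 → ξ₂ = (2·211.6 − 209)/2 = 107.1 lbmol/h.
Outlet amounts (n = n₀ + Σ ν·ξ):
  E: 440 − 1(211.6) = 228.4
  A: 0 + 2(211.6) − 2(107.1) = 209
  D: 0 + 2(107.1) = 214.3

214 lbmol/h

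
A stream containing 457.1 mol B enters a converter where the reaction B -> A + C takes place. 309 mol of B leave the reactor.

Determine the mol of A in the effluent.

For B: n = n₀ − 1ξ → 309 = 457.1 − 1ξ, giving ξ = 148.1 mol.
Outlet amounts (n = n₀ + ν ξ):
  B: 457.1 − 1(148.1) = 309
  A: 0 + 1(148.1) = 148.1
  C: 0 + 1(148.1) = 148.1

148 mol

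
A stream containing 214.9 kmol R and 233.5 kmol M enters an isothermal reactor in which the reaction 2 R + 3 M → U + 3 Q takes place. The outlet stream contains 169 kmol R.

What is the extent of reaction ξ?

For R: n = n₀ − 2ξ → 169 = 214.9 − 2ξ, giving ξ = 22.95 kmol.
Outlet amounts (n = n₀ + ν ξ):
  R: 214.9 − 2(22.95) = 169
  M: 233.5 − 3(22.95) = 164.6
  U: 0 + 1(22.95) = 22.95
  Q: 0 + 3(22.95) = 68.85

ξ = 23 kmol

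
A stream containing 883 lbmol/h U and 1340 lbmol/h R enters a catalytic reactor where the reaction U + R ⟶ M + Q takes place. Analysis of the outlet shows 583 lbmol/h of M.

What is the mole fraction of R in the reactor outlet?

For M: n = n₀ + 1ξ → 583 = 0 + 1ξ, giving ξ = 583 lbmol/h.
Outlet amounts (n = n₀ + ν ξ):
  U: 883 − 1(583) = 300
  R: 1340 − 1(583) = 757
  M: 0 + 1(583) = 583
  Q: 0 + 1(583) = 583
Total out = 2223 lbmol/h; y_R = 757 / 2223 = 0.3405.

0.341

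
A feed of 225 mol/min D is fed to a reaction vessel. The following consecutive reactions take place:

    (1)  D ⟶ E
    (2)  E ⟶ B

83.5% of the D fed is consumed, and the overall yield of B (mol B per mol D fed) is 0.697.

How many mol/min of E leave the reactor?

Conversion of D: D consumed = 1ξ₁ = 0.835 × 225 → ξ₁ = 187.9 mol/min.
Yield of B: 1ξ₂ / 225 = 0.697 → ξ₂ = 156.8 mol/min.
Outlet amounts (n = n₀ + Σ ν·ξ):
  D: 225 − 1(187.9) = 37.12
  E: 0 + 1(187.9) − 1(156.8) = 31.05
  B: 0 + 1(156.8) = 156.8

31.1 mol/min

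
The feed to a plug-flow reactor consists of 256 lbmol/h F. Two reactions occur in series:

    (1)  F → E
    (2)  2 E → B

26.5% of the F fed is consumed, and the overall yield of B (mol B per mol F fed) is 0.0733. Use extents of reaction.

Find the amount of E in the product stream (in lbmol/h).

Conversion of F: F consumed = 1ξ₁ = 0.265 × 256 → ξ₁ = 67.84 lbmol/h.
Yield of B: 1ξ₂ / 256 = 0.0733 → ξ₂ = 18.76 lbmol/h.
Outlet amounts (n = n₀ + Σ ν·ξ):
  F: 256 − 1(67.84) = 188.2
  E: 0 + 1(67.84) − 2(18.76) = 30.31
  B: 0 + 1(18.76) = 18.76

30.3 lbmol/h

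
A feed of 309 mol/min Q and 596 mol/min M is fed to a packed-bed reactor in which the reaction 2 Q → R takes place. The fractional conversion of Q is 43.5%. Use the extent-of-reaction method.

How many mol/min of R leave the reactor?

Q reacted = 0.435 × 309 = 134.4 mol/min; ν_Q = −2, so ξ = 134.4/2 = 67.21 mol/min.
Outlet amounts (n = n₀ + ν ξ):
  Q: 309 − 2(67.21) = 174.6
  R: 0 + 1(67.21) = 67.21
  M: 596 (inert)

67.2 mol/min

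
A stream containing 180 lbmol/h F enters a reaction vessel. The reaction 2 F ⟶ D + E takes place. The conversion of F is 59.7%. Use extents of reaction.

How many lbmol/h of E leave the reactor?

F reacted = 0.597 × 180 = 107.5 lbmol/h; ν_F = −2, so ξ = 107.5/2 = 53.73 lbmol/h.
Outlet amounts (n = n₀ + ν ξ):
  F: 180 − 2(53.73) = 72.54
  D: 0 + 1(53.73) = 53.73
  E: 0 + 1(53.73) = 53.73

53.7 lbmol/h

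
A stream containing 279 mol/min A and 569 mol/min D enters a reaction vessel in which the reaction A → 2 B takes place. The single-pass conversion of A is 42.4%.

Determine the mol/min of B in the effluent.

A reacted = 0.424 × 279 = 118.3 mol/min; ν_A = −1, so ξ = 118.3/1 = 118.3 mol/min.
Outlet amounts (n = n₀ + ν ξ):
  A: 279 − 1(118.3) = 160.7
  B: 0 + 2(118.3) = 236.6
  D: 569 (inert)

237 mol/min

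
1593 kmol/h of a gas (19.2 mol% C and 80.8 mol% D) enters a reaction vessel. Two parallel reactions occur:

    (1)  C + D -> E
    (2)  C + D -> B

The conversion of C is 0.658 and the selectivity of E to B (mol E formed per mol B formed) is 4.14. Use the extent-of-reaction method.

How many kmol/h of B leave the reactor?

39.2 kmol/h

Conversion of C: C consumed = 0.658 × 305.9 = 201.3 kmol/h = 1ξ₁ + 1ξ₂.
Selectivity: 1ξ₁ / (1ξ₂) = 4.14 → ξ₁ = 4.14 ξ₂.
Substitute: (1·4.14 + 1) ξ₂ = 201.3 → ξ₂ = 39.15 kmol/h, ξ₁ = 162.1 kmol/h.
Outlet amounts (n = n₀ + Σ ν·ξ):
  C: 305.9 − 1(162.1) − 1(39.15) = 104.6
  D: 1287 − 1(162.1) − 1(39.15) = 1086
  E: 0 + 1(162.1) = 162.1
  B: 0 + 1(39.15) = 39.15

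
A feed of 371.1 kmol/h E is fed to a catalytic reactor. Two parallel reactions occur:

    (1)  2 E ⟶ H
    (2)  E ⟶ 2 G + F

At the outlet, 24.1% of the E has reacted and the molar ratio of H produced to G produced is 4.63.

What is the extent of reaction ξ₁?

Conversion of E: E consumed = 0.241 × 371.1 = 89.44 kmol/h = 2ξ₁ + 1ξ₂.
Selectivity: 1ξ₁ / (2ξ₂) = 4.63 → ξ₁ = 9.26 ξ₂.
Substitute: (2·9.26 + 1) ξ₂ = 89.44 → ξ₂ = 4.582 kmol/h, ξ₁ = 42.43 kmol/h.
Outlet amounts (n = n₀ + Σ ν·ξ):
  E: 371.1 − 2(42.43) − 1(4.582) = 281.7
  H: 0 + 1(42.43) = 42.43
  G: 0 + 2(4.582) = 9.163
  F: 0 + 1(4.582) = 4.582

ξ₁ = 42.4 kmol/h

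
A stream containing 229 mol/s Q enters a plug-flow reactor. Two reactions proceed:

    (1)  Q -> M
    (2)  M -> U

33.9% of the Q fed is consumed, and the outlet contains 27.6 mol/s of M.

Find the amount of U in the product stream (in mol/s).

50 mol/s

Conversion of Q: Q consumed = 1ξ₁ = 0.339 × 229 → ξ₁ = 77.63 mol/s.
M balance: n_M = 0 + 1ξ₁ − 1ξ₂ = 27.6 → ξ₂ = (1·77.63 − 27.6)/1 = 50.03 mol/s.
Outlet amounts (n = n₀ + Σ ν·ξ):
  Q: 229 − 1(77.63) = 151.4
  M: 0 + 1(77.63) − 1(50.03) = 27.6
  U: 0 + 1(50.03) = 50.03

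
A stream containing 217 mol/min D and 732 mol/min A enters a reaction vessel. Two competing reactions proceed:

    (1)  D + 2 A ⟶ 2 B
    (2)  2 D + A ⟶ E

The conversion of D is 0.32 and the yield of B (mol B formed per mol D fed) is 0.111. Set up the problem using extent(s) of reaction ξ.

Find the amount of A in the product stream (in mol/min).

Yield of B: 2ξ₁ / 217 = 0.111 → ξ₁ = 12.04 mol/min.
Conversion of D: 1ξ₁ + 2ξ₂ = 0.32 × 217 = 69.44 → ξ₂ = 28.7 mol/min.
Outlet amounts (n = n₀ + Σ ν·ξ):
  D: 217 − 1(12.04) − 2(28.7) = 147.6
  A: 732 − 2(12.04) − 1(28.7) = 679.2
  B: 0 + 2(12.04) = 24.09
  E: 0 + 1(28.7) = 28.7

679 mol/min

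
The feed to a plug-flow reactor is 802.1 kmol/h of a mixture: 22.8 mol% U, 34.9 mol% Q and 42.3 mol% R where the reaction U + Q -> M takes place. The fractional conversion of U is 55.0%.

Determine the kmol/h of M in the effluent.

101 kmol/h

U reacted = 0.55 × 182.9 = 100.6 kmol/h; ν_U = −1, so ξ = 100.6/1 = 100.6 kmol/h.
Outlet amounts (n = n₀ + ν ξ):
  U: 182.9 − 1(100.6) = 82.3
  Q: 279.9 − 1(100.6) = 179.3
  M: 0 + 1(100.6) = 100.6
  R: 339.3 (inert)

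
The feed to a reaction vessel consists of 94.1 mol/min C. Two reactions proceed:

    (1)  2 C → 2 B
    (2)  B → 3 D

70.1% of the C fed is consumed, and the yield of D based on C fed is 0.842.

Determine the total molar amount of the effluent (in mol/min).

Conversion of C: C consumed = 2ξ₁ = 0.701 × 94.1 → ξ₁ = 32.98 mol/min.
Yield of D: 3ξ₂ / 94.1 = 0.842 → ξ₂ = 26.41 mol/min.
Outlet amounts (n = n₀ + Σ ν·ξ):
  C: 94.1 − 2(32.98) = 28.14
  B: 0 + 2(32.98) − 1(26.41) = 39.55
  D: 0 + 3(26.41) = 79.23
Total out = 28.14 + 39.55 + 79.23 = 146.9 mol/min.

147 mol/min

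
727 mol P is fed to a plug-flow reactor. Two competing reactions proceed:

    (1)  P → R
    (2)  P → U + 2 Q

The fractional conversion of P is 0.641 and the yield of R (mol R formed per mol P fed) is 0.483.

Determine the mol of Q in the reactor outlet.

230 mol

Yield of R: 1ξ₁ / 727 = 0.483 → ξ₁ = 351.1 mol.
Conversion of P: 1ξ₁ + 1ξ₂ = 0.641 × 727 = 466 → ξ₂ = 114.9 mol.
Outlet amounts (n = n₀ + Σ ν·ξ):
  P: 727 − 1(351.1) − 1(114.9) = 261
  R: 0 + 1(351.1) = 351.1
  U: 0 + 1(114.9) = 114.9
  Q: 0 + 2(114.9) = 229.7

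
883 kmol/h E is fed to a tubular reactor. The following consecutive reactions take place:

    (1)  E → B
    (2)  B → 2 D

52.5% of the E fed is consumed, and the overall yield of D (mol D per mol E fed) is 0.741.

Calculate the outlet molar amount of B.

136 kmol/h

Conversion of E: E consumed = 1ξ₁ = 0.525 × 883 → ξ₁ = 463.6 kmol/h.
Yield of D: 2ξ₂ / 883 = 0.741 → ξ₂ = 327.2 kmol/h.
Outlet amounts (n = n₀ + Σ ν·ξ):
  E: 883 − 1(463.6) = 419.4
  B: 0 + 1(463.6) − 1(327.2) = 136.4
  D: 0 + 2(327.2) = 654.3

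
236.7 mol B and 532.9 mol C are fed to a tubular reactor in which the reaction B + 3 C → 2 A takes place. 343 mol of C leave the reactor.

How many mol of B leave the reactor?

For C: n = n₀ − 3ξ → 343 = 532.9 − 3ξ, giving ξ = 63.3 mol.
Outlet amounts (n = n₀ + ν ξ):
  B: 236.7 − 1(63.3) = 173.4
  C: 532.9 − 3(63.3) = 343
  A: 0 + 2(63.3) = 126.6

173 mol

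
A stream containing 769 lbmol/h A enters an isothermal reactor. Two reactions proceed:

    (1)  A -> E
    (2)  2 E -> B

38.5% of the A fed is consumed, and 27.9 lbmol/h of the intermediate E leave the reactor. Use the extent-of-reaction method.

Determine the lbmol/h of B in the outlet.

134 lbmol/h

Conversion of A: A consumed = 1ξ₁ = 0.385 × 769 → ξ₁ = 296.1 lbmol/h.
E balance: n_E = 0 + 1ξ₁ − 2ξ₂ = 27.9 → ξ₂ = (1·296.1 − 27.9)/2 = 134.1 lbmol/h.
Outlet amounts (n = n₀ + Σ ν·ξ):
  A: 769 − 1(296.1) = 472.9
  E: 0 + 1(296.1) − 2(134.1) = 27.9
  B: 0 + 1(134.1) = 134.1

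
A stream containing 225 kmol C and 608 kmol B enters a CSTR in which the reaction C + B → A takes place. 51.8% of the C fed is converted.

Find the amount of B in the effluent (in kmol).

C reacted = 0.518 × 225 = 116.5 kmol; ν_C = −1, so ξ = 116.5/1 = 116.5 kmol.
Outlet amounts (n = n₀ + ν ξ):
  C: 225 − 1(116.5) = 108.5
  B: 608 − 1(116.5) = 491.4
  A: 0 + 1(116.5) = 116.5

491 kmol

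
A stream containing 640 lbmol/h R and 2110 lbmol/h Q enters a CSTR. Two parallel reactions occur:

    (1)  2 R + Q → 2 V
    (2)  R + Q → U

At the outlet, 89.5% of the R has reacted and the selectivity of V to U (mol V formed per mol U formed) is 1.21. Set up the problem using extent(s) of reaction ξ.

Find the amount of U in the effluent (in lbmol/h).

Conversion of R: R consumed = 0.895 × 640 = 572.8 lbmol/h = 2ξ₁ + 1ξ₂.
Selectivity: 2ξ₁ / (1ξ₂) = 1.21 → ξ₁ = 0.605 ξ₂.
Substitute: (2·0.605 + 1) ξ₂ = 572.8 → ξ₂ = 259.2 lbmol/h, ξ₁ = 156.8 lbmol/h.
Outlet amounts (n = n₀ + Σ ν·ξ):
  R: 640 − 2(156.8) − 1(259.2) = 67.2
  Q: 2110 − 1(156.8) − 1(259.2) = 1694
  V: 0 + 2(156.8) = 313.6
  U: 0 + 1(259.2) = 259.2

259 lbmol/h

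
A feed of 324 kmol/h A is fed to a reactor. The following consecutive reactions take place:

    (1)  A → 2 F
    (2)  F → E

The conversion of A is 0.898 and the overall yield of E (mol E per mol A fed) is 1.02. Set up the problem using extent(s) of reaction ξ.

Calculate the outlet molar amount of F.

Conversion of A: A consumed = 1ξ₁ = 0.898 × 324 → ξ₁ = 291 kmol/h.
Yield of E: 1ξ₂ / 324 = 1.02 → ξ₂ = 330.5 kmol/h.
Outlet amounts (n = n₀ + Σ ν·ξ):
  A: 324 − 1(291) = 33.05
  F: 0 + 2(291) − 1(330.5) = 251.4
  E: 0 + 1(330.5) = 330.5

251 kmol/h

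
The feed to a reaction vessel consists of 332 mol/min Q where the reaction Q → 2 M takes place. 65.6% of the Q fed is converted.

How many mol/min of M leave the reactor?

436 mol/min

Q reacted = 0.656 × 332 = 217.8 mol/min; ν_Q = −1, so ξ = 217.8/1 = 217.8 mol/min.
Outlet amounts (n = n₀ + ν ξ):
  Q: 332 − 1(217.8) = 114.2
  M: 0 + 2(217.8) = 435.6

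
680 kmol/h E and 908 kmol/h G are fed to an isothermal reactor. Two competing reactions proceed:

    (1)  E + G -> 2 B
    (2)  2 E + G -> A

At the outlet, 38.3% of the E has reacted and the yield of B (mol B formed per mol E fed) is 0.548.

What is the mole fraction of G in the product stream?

0.452

Yield of B: 2ξ₁ / 680 = 0.548 → ξ₁ = 186.3 kmol/h.
Conversion of E: 1ξ₁ + 2ξ₂ = 0.383 × 680 = 260.4 → ξ₂ = 37.06 kmol/h.
Outlet amounts (n = n₀ + Σ ν·ξ):
  E: 680 − 1(186.3) − 2(37.06) = 419.6
  G: 908 − 1(186.3) − 1(37.06) = 684.6
  B: 0 + 2(186.3) = 372.6
  A: 0 + 1(37.06) = 37.06
Total out = 1514 kmol/h; y_G = 684.6 / 1514 = 0.4522.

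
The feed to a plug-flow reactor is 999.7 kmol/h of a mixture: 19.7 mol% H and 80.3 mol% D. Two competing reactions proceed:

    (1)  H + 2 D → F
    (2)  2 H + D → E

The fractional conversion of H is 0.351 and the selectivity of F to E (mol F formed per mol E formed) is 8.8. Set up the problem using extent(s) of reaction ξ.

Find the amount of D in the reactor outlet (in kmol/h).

Conversion of H: H consumed = 0.351 × 196.9 = 69.13 kmol/h = 1ξ₁ + 2ξ₂.
Selectivity: 1ξ₁ / (1ξ₂) = 8.8 → ξ₁ = 8.8 ξ₂.
Substitute: (1·8.8 + 2) ξ₂ = 69.13 → ξ₂ = 6.401 kmol/h, ξ₁ = 56.33 kmol/h.
Outlet amounts (n = n₀ + Σ ν·ξ):
  H: 196.9 − 1(56.33) − 2(6.401) = 127.8
  D: 802.8 − 2(56.33) − 1(6.401) = 683.7
  F: 0 + 1(56.33) = 56.33
  E: 0 + 1(6.401) = 6.401

684 kmol/h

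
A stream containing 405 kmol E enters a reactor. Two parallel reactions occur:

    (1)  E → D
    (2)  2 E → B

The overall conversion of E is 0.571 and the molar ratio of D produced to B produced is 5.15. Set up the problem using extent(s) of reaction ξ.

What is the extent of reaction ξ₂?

ξ₂ = 32.3 kmol

Conversion of E: E consumed = 0.571 × 405 = 231.3 kmol = 1ξ₁ + 2ξ₂.
Selectivity: 1ξ₁ / (1ξ₂) = 5.15 → ξ₁ = 5.15 ξ₂.
Substitute: (1·5.15 + 2) ξ₂ = 231.3 → ξ₂ = 32.34 kmol, ξ₁ = 166.6 kmol.
Outlet amounts (n = n₀ + Σ ν·ξ):
  E: 405 − 1(166.6) − 2(32.34) = 173.7
  D: 0 + 1(166.6) = 166.6
  B: 0 + 1(32.34) = 32.34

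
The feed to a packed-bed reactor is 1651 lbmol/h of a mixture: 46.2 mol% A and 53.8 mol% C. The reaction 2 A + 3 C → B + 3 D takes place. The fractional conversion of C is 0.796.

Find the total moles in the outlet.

1420 lbmol/h

C reacted = 0.796 × 888.2 = 707 lbmol/h; ν_C = −3, so ξ = 707/3 = 235.7 lbmol/h.
Outlet amounts (n = n₀ + ν ξ):
  A: 762.8 − 2(235.7) = 291.4
  C: 888.2 − 3(235.7) = 181.2
  B: 0 + 1(235.7) = 235.7
  D: 0 + 3(235.7) = 707
Total out = 291.4 + 181.2 + 235.7 + 707 = 1415 lbmol/h.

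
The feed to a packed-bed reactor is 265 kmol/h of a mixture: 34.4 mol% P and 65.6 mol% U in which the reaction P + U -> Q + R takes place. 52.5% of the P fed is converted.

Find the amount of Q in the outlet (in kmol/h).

47.9 kmol/h

P reacted = 0.525 × 91.16 = 47.86 kmol/h; ν_P = −1, so ξ = 47.86/1 = 47.86 kmol/h.
Outlet amounts (n = n₀ + ν ξ):
  P: 91.16 − 1(47.86) = 43.3
  U: 173.8 − 1(47.86) = 126
  Q: 0 + 1(47.86) = 47.86
  R: 0 + 1(47.86) = 47.86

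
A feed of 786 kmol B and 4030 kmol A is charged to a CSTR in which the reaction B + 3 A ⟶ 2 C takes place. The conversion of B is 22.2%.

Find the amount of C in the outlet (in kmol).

B reacted = 0.222 × 786 = 174.5 kmol; ν_B = −1, so ξ = 174.5/1 = 174.5 kmol.
Outlet amounts (n = n₀ + ν ξ):
  B: 786 − 1(174.5) = 611.5
  A: 4030 − 3(174.5) = 3507
  C: 0 + 2(174.5) = 349

349 kmol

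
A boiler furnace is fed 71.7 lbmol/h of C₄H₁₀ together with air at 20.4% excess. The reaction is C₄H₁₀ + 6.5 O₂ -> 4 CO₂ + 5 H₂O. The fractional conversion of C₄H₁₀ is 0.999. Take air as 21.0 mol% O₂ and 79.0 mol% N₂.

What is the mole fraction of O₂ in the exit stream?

Stoichiometric O₂ = 6.5 × 71.7 = 466.1 lbmol/h; O₂ fed = 466.1 × 1.204 = 561.1 lbmol/h.
N₂ fed = 561.1 × 79/21 = 2111 lbmol/h.
Fuel reacted = 0.999 × 71.7 → ξ = 71.63 lbmol/h.
Outlet (n = n₀ + ν ξ):
  C₄H₁₀: 71.7 − 1(71.63) = 0.0717
  O₂: 561.1 − 6.5(71.63) = 95.54
  N₂: 2111 (inert)
  CO₂: 0 + 4(71.63) = 286.5
  H₂O: 0 + 5(71.63) = 358.1
Total out = 2851 lbmol/h; y_O₂ = 95.54 / 2851 = 0.03351.

0.0335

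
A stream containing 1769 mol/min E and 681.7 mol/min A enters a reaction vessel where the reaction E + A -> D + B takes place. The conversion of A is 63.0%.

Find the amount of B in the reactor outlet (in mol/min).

A reacted = 0.63 × 681.7 = 429.5 mol/min; ν_A = −1, so ξ = 429.5/1 = 429.5 mol/min.
Outlet amounts (n = n₀ + ν ξ):
  E: 1769 − 1(429.5) = 1340
  A: 681.7 − 1(429.5) = 252.2
  D: 0 + 1(429.5) = 429.5
  B: 0 + 1(429.5) = 429.5

429 mol/min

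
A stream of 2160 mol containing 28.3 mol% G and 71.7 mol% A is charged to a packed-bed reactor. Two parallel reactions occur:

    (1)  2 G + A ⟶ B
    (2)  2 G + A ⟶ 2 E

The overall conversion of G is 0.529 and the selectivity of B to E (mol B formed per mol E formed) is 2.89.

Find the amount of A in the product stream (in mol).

Conversion of G: G consumed = 0.529 × 611.3 = 323.4 mol = 2ξ₁ + 2ξ₂.
Selectivity: 1ξ₁ / (2ξ₂) = 2.89 → ξ₁ = 5.78 ξ₂.
Substitute: (2·5.78 + 2) ξ₂ = 323.4 → ξ₂ = 23.85 mol, ξ₁ = 137.8 mol.
Outlet amounts (n = n₀ + Σ ν·ξ):
  G: 611.3 − 2(137.8) − 2(23.85) = 287.9
  A: 1549 − 1(137.8) − 1(23.85) = 1387
  B: 0 + 1(137.8) = 137.8
  E: 0 + 2(23.85) = 47.69

1390 mol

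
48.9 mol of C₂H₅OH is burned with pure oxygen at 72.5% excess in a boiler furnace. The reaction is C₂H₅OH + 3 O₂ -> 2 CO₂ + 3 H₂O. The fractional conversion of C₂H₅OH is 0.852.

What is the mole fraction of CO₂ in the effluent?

Stoichiometric O₂ = 3 × 48.9 = 146.7 mol; O₂ fed = 146.7 × 1.725 = 253.1 mol.
Fuel reacted = 0.852 × 48.9 → ξ = 41.66 mol.
Outlet (n = n₀ + ν ξ):
  C₂H₅OH: 48.9 − 1(41.66) = 7.237
  O₂: 253.1 − 3(41.66) = 128.1
  CO₂: 0 + 2(41.66) = 83.33
  H₂O: 0 + 3(41.66) = 125
Total out = 343.6 mol; y_CO₂ = 83.33 / 343.6 = 0.2425.

0.242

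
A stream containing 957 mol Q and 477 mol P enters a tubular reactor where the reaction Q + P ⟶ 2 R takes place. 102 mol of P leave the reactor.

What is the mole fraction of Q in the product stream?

0.406

For P: n = n₀ − 1ξ → 102 = 477 − 1ξ, giving ξ = 375 mol.
Outlet amounts (n = n₀ + ν ξ):
  Q: 957 − 1(375) = 582
  P: 477 − 1(375) = 102
  R: 0 + 2(375) = 750
Total out = 1434 mol; y_Q = 582 / 1434 = 0.4059.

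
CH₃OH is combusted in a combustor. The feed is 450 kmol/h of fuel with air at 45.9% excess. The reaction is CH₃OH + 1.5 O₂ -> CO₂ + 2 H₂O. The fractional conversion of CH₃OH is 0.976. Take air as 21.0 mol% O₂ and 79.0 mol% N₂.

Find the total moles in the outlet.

5360 kmol/h

Stoichiometric O₂ = 1.5 × 450 = 675 kmol/h; O₂ fed = 675 × 1.459 = 984.8 kmol/h.
N₂ fed = 984.8 × 79/21 = 3705 kmol/h.
Fuel reacted = 0.976 × 450 → ξ = 439.2 kmol/h.
Outlet (n = n₀ + ν ξ):
  CH₃OH: 450 − 1(439.2) = 10.8
  O₂: 984.8 − 1.5(439.2) = 326
  N₂: 3705 (inert)
  CO₂: 0 + 1(439.2) = 439.2
  H₂O: 0 + 2(439.2) = 878.4
Total out = 10.8 + 326 + 3705 + 439.2 + 878.4 = 5359 kmol/h.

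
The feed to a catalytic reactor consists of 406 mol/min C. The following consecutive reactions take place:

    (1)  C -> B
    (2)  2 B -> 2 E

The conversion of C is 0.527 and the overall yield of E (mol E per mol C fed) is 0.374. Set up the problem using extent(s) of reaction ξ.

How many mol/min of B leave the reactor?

Conversion of C: C consumed = 1ξ₁ = 0.527 × 406 → ξ₁ = 214 mol/min.
Yield of E: 2ξ₂ / 406 = 0.374 → ξ₂ = 75.92 mol/min.
Outlet amounts (n = n₀ + Σ ν·ξ):
  C: 406 − 1(214) = 192
  B: 0 + 1(214) − 2(75.92) = 62.12
  E: 0 + 2(75.92) = 151.8

62.1 mol/min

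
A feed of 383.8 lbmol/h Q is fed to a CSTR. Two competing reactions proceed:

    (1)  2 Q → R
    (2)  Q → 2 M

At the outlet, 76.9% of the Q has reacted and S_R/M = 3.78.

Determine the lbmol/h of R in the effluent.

138 lbmol/h

Conversion of Q: Q consumed = 0.769 × 383.8 = 295.1 lbmol/h = 2ξ₁ + 1ξ₂.
Selectivity: 1ξ₁ / (2ξ₂) = 3.78 → ξ₁ = 7.56 ξ₂.
Substitute: (2·7.56 + 1) ξ₂ = 295.1 → ξ₂ = 18.31 lbmol/h, ξ₁ = 138.4 lbmol/h.
Outlet amounts (n = n₀ + Σ ν·ξ):
  Q: 383.8 − 2(138.4) − 1(18.31) = 88.66
  R: 0 + 1(138.4) = 138.4
  M: 0 + 2(18.31) = 36.62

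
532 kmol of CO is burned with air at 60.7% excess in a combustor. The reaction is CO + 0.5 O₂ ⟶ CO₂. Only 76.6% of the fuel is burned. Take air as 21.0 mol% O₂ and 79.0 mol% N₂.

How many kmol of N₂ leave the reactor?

1610 kmol

Stoichiometric O₂ = 0.5 × 532 = 266 kmol; O₂ fed = 266 × 1.607 = 427.5 kmol.
N₂ fed = 427.5 × 79/21 = 1608 kmol.
Fuel reacted = 0.766 × 532 → ξ = 407.5 kmol.
Outlet (n = n₀ + ν ξ):
  CO: 532 − 1(407.5) = 124.5
  O₂: 427.5 − 0.5(407.5) = 223.7
  N₂: 1608 (inert)
  CO₂: 0 + 1(407.5) = 407.5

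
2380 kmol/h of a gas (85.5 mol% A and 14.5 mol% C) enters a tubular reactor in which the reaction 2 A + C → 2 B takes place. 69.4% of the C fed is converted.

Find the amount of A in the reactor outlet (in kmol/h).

1560 kmol/h

C reacted = 0.694 × 345.1 = 239.5 kmol/h; ν_C = −1, so ξ = 239.5/1 = 239.5 kmol/h.
Outlet amounts (n = n₀ + ν ξ):
  A: 2035 − 2(239.5) = 1556
  C: 345.1 − 1(239.5) = 105.6
  B: 0 + 2(239.5) = 479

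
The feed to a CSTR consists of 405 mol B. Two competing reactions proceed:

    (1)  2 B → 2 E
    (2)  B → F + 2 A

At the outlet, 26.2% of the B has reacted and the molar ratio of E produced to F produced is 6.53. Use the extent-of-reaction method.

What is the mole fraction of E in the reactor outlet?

0.212

Conversion of B: B consumed = 0.262 × 405 = 106.1 mol = 2ξ₁ + 1ξ₂.
Selectivity: 2ξ₁ / (1ξ₂) = 6.53 → ξ₁ = 3.265 ξ₂.
Substitute: (2·3.265 + 1) ξ₂ = 106.1 → ξ₂ = 14.09 mol, ξ₁ = 46.01 mol.
Outlet amounts (n = n₀ + Σ ν·ξ):
  B: 405 − 2(46.01) − 1(14.09) = 298.9
  E: 0 + 2(46.01) = 92.02
  F: 0 + 1(14.09) = 14.09
  A: 0 + 2(14.09) = 28.18
Total out = 433.2 mol; y_E = 92.02 / 433.2 = 0.2124.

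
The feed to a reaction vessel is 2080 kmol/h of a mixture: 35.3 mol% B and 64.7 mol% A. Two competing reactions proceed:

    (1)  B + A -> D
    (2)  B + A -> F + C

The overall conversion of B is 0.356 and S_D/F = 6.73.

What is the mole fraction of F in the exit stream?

0.0183

Conversion of B: B consumed = 0.356 × 734.2 = 261.4 kmol/h = 1ξ₁ + 1ξ₂.
Selectivity: 1ξ₁ / (1ξ₂) = 6.73 → ξ₁ = 6.73 ξ₂.
Substitute: (1·6.73 + 1) ξ₂ = 261.4 → ξ₂ = 33.81 kmol/h, ξ₁ = 227.6 kmol/h.
Outlet amounts (n = n₀ + Σ ν·ξ):
  B: 734.2 − 1(227.6) − 1(33.81) = 472.9
  A: 1346 − 1(227.6) − 1(33.81) = 1084
  D: 0 + 1(227.6) = 227.6
  F: 0 + 1(33.81) = 33.81
  C: 0 + 1(33.81) = 33.81
Total out = 1852 kmol/h; y_F = 33.81 / 1852 = 0.01825.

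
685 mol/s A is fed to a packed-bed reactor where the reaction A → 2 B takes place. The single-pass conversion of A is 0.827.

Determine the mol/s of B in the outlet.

A reacted = 0.827 × 685 = 566.5 mol/s; ν_A = −1, so ξ = 566.5/1 = 566.5 mol/s.
Outlet amounts (n = n₀ + ν ξ):
  A: 685 − 1(566.5) = 118.5
  B: 0 + 2(566.5) = 1133

1130 mol/s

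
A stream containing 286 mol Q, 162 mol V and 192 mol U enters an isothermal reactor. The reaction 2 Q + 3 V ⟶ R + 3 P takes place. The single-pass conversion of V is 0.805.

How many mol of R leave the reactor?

43.5 mol

V reacted = 0.805 × 162 = 130.4 mol; ν_V = −3, so ξ = 130.4/3 = 43.47 mol.
Outlet amounts (n = n₀ + ν ξ):
  Q: 286 − 2(43.47) = 199.1
  V: 162 − 3(43.47) = 31.59
  R: 0 + 1(43.47) = 43.47
  P: 0 + 3(43.47) = 130.4
  U: 192 (inert)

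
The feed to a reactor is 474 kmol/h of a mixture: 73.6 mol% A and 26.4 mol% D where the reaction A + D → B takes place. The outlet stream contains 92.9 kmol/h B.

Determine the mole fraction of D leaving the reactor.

For B: n = n₀ + 1ξ → 92.9 = 0 + 1ξ, giving ξ = 92.9 kmol/h.
Outlet amounts (n = n₀ + ν ξ):
  A: 348.9 − 1(92.9) = 256
  D: 125.1 − 1(92.9) = 32.24
  B: 0 + 1(92.9) = 92.9
Total out = 381.1 kmol/h; y_D = 32.24 / 381.1 = 0.08459.

0.0846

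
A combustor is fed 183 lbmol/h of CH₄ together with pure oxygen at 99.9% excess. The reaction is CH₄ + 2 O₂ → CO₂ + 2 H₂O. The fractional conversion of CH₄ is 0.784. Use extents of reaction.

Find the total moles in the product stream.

Stoichiometric O₂ = 2 × 183 = 366 lbmol/h; O₂ fed = 366 × 1.999 = 731.6 lbmol/h.
Fuel reacted = 0.784 × 183 → ξ = 143.5 lbmol/h.
Outlet (n = n₀ + ν ξ):
  CH₄: 183 − 1(143.5) = 39.53
  O₂: 731.6 − 2(143.5) = 444.7
  CO₂: 0 + 1(143.5) = 143.5
  H₂O: 0 + 2(143.5) = 286.9
Total out = 39.53 + 444.7 + 143.5 + 286.9 = 914.6 lbmol/h.

915 lbmol/h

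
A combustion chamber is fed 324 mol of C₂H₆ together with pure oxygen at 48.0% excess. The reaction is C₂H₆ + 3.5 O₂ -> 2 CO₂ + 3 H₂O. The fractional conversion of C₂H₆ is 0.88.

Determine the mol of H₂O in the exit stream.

Stoichiometric O₂ = 3.5 × 324 = 1134 mol; O₂ fed = 1134 × 1.480 = 1678 mol.
Fuel reacted = 0.88 × 324 → ξ = 285.1 mol.
Outlet (n = n₀ + ν ξ):
  C₂H₆: 324 − 1(285.1) = 38.88
  O₂: 1678 − 3.5(285.1) = 680.4
  CO₂: 0 + 2(285.1) = 570.2
  H₂O: 0 + 3(285.1) = 855.4

855 mol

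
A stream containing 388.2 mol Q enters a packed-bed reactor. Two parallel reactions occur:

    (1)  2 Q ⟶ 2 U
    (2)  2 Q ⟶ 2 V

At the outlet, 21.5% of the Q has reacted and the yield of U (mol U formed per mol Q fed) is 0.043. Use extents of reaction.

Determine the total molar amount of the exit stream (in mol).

Yield of U: 2ξ₁ / 388.2 = 0.043 → ξ₁ = 8.346 mol.
Conversion of Q: 2ξ₁ + 2ξ₂ = 0.215 × 388.2 = 83.46 → ξ₂ = 33.39 mol.
Outlet amounts (n = n₀ + Σ ν·ξ):
  Q: 388.2 − 2(8.346) − 2(33.39) = 304.7
  U: 0 + 2(8.346) = 16.69
  V: 0 + 2(33.39) = 66.77
Total out = 304.7 + 16.69 + 66.77 = 388.2 mol.

388 mol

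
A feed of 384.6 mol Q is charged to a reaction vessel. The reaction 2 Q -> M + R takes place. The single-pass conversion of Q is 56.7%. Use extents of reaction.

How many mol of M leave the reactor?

109 mol

Q reacted = 0.567 × 384.6 = 218.1 mol; ν_Q = −2, so ξ = 218.1/2 = 109 mol.
Outlet amounts (n = n₀ + ν ξ):
  Q: 384.6 − 2(109) = 166.5
  M: 0 + 1(109) = 109
  R: 0 + 1(109) = 109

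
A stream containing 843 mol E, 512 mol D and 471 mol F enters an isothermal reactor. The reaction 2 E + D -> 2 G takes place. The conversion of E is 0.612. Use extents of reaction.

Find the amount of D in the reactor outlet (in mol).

E reacted = 0.612 × 843 = 515.9 mol; ν_E = −2, so ξ = 515.9/2 = 258 mol.
Outlet amounts (n = n₀ + ν ξ):
  E: 843 − 2(258) = 327.1
  D: 512 − 1(258) = 254
  G: 0 + 2(258) = 515.9
  F: 471 (inert)

254 mol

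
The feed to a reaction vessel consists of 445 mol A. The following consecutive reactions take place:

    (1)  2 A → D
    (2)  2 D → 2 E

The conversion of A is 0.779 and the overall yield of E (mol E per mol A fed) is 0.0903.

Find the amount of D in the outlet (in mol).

Conversion of A: A consumed = 2ξ₁ = 0.779 × 445 → ξ₁ = 173.3 mol.
Yield of E: 2ξ₂ / 445 = 0.0903 → ξ₂ = 20.09 mol.
Outlet amounts (n = n₀ + Σ ν·ξ):
  A: 445 − 2(173.3) = 98.34
  D: 0 + 1(173.3) − 2(20.09) = 133.1
  E: 0 + 2(20.09) = 40.18

133 mol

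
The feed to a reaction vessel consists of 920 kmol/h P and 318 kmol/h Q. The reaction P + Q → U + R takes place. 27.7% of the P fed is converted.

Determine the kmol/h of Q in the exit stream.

P reacted = 0.277 × 920 = 254.8 kmol/h; ν_P = −1, so ξ = 254.8/1 = 254.8 kmol/h.
Outlet amounts (n = n₀ + ν ξ):
  P: 920 − 1(254.8) = 665.2
  Q: 318 − 1(254.8) = 63.16
  U: 0 + 1(254.8) = 254.8
  R: 0 + 1(254.8) = 254.8

63.2 kmol/h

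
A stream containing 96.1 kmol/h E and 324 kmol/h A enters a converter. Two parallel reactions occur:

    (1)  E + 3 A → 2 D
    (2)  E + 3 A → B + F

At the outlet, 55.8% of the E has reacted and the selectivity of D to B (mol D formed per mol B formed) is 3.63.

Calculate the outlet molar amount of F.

19 kmol/h

Conversion of E: E consumed = 0.558 × 96.1 = 53.62 kmol/h = 1ξ₁ + 1ξ₂.
Selectivity: 2ξ₁ / (1ξ₂) = 3.63 → ξ₁ = 1.815 ξ₂.
Substitute: (1·1.815 + 1) ξ₂ = 53.62 → ξ₂ = 19.05 kmol/h, ξ₁ = 34.57 kmol/h.
Outlet amounts (n = n₀ + Σ ν·ξ):
  E: 96.1 − 1(34.57) − 1(19.05) = 42.48
  A: 324 − 3(34.57) − 3(19.05) = 163.1
  D: 0 + 2(34.57) = 69.15
  B: 0 + 1(19.05) = 19.05
  F: 0 + 1(19.05) = 19.05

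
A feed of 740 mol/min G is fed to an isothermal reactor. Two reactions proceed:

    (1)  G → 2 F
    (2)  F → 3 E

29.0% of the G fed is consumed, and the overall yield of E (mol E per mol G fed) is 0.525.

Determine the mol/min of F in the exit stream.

Conversion of G: G consumed = 1ξ₁ = 0.29 × 740 → ξ₁ = 214.6 mol/min.
Yield of E: 3ξ₂ / 740 = 0.525 → ξ₂ = 129.5 mol/min.
Outlet amounts (n = n₀ + Σ ν·ξ):
  G: 740 − 1(214.6) = 525.4
  F: 0 + 2(214.6) − 1(129.5) = 299.7
  E: 0 + 3(129.5) = 388.5

300 mol/min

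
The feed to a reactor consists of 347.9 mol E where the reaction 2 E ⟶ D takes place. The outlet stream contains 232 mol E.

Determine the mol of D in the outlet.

57.9 mol

For E: n = n₀ − 2ξ → 232 = 347.9 − 2ξ, giving ξ = 57.95 mol.
Outlet amounts (n = n₀ + ν ξ):
  E: 347.9 − 2(57.95) = 232
  D: 0 + 1(57.95) = 57.95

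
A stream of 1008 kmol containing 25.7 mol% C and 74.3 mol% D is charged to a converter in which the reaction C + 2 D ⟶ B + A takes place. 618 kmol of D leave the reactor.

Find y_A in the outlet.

For D: n = n₀ − 2ξ → 618 = 748.9 − 2ξ, giving ξ = 65.47 kmol.
Outlet amounts (n = n₀ + ν ξ):
  C: 259.1 − 1(65.47) = 193.6
  D: 748.9 − 2(65.47) = 618
  B: 0 + 1(65.47) = 65.47
  A: 0 + 1(65.47) = 65.47
Total out = 942.5 kmol; y_A = 65.47 / 942.5 = 0.06946.

0.0695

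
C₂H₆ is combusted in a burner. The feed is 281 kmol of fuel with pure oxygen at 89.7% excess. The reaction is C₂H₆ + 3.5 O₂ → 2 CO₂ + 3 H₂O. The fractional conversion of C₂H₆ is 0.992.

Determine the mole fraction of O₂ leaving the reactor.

0.389

Stoichiometric O₂ = 3.5 × 281 = 983.5 kmol; O₂ fed = 983.5 × 1.897 = 1866 kmol.
Fuel reacted = 0.992 × 281 → ξ = 278.8 kmol.
Outlet (n = n₀ + ν ξ):
  C₂H₆: 281 − 1(278.8) = 2.248
  O₂: 1866 − 3.5(278.8) = 890.1
  CO₂: 0 + 2(278.8) = 557.5
  H₂O: 0 + 3(278.8) = 836.3
Total out = 2286 kmol; y_O₂ = 890.1 / 2286 = 0.3893.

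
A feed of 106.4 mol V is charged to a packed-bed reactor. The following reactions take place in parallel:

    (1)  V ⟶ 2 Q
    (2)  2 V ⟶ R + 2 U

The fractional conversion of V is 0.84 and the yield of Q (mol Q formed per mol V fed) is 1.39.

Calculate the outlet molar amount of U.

15.4 mol

Yield of Q: 2ξ₁ / 106.4 = 1.39 → ξ₁ = 73.95 mol.
Conversion of V: 1ξ₁ + 2ξ₂ = 0.84 × 106.4 = 89.38 → ξ₂ = 7.714 mol.
Outlet amounts (n = n₀ + Σ ν·ξ):
  V: 106.4 − 1(73.95) − 2(7.714) = 17.02
  Q: 0 + 2(73.95) = 147.9
  R: 0 + 1(7.714) = 7.714
  U: 0 + 2(7.714) = 15.43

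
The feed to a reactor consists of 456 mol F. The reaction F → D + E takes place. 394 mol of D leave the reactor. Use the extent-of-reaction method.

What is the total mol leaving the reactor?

850 mol

For D: n = n₀ + 1ξ → 394 = 0 + 1ξ, giving ξ = 394 mol.
Outlet amounts (n = n₀ + ν ξ):
  F: 456 − 1(394) = 62
  D: 0 + 1(394) = 394
  E: 0 + 1(394) = 394
Total out = 62 + 394 + 394 = 850 mol.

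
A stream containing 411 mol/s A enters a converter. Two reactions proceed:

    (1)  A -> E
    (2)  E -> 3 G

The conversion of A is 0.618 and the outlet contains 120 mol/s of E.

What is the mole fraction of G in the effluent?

0.592

Conversion of A: A consumed = 1ξ₁ = 0.618 × 411 → ξ₁ = 254 mol/s.
E balance: n_E = 0 + 1ξ₁ − 1ξ₂ = 120 → ξ₂ = (1·254 − 120)/1 = 134 mol/s.
Outlet amounts (n = n₀ + Σ ν·ξ):
  A: 411 − 1(254) = 157
  E: 0 + 1(254) − 1(134) = 120
  G: 0 + 3(134) = 402
Total out = 679 mol/s; y_G = 402 / 679 = 0.592.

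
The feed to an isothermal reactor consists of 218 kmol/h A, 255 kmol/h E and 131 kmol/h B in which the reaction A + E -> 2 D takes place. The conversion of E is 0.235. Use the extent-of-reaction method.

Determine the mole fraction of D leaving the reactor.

E reacted = 0.235 × 255 = 59.92 kmol/h; ν_E = −1, so ξ = 59.92/1 = 59.92 kmol/h.
Outlet amounts (n = n₀ + ν ξ):
  A: 218 − 1(59.92) = 158.1
  E: 255 − 1(59.92) = 195.1
  D: 0 + 2(59.92) = 119.8
  B: 131 (inert)
Total out = 604 kmol/h; y_D = 119.8 / 604 = 0.1984.

0.198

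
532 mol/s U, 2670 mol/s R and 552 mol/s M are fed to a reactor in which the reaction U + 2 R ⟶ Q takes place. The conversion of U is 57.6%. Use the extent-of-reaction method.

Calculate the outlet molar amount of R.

2060 mol/s

U reacted = 0.576 × 532 = 306.4 mol/s; ν_U = −1, so ξ = 306.4/1 = 306.4 mol/s.
Outlet amounts (n = n₀ + ν ξ):
  U: 532 − 1(306.4) = 225.6
  R: 2670 − 2(306.4) = 2057
  Q: 0 + 1(306.4) = 306.4
  M: 552 (inert)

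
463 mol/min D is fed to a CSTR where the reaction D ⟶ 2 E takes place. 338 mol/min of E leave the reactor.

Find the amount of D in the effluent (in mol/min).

For E: n = n₀ + 2ξ → 338 = 0 + 2ξ, giving ξ = 169 mol/min.
Outlet amounts (n = n₀ + ν ξ):
  D: 463 − 1(169) = 294
  E: 0 + 2(169) = 338

294 mol/min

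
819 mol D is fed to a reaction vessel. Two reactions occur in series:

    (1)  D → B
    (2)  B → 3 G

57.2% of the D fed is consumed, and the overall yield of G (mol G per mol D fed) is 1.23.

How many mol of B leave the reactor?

Conversion of D: D consumed = 1ξ₁ = 0.572 × 819 → ξ₁ = 468.5 mol.
Yield of G: 3ξ₂ / 819 = 1.23 → ξ₂ = 335.8 mol.
Outlet amounts (n = n₀ + Σ ν·ξ):
  D: 819 − 1(468.5) = 350.5
  B: 0 + 1(468.5) − 1(335.8) = 132.7
  G: 0 + 3(335.8) = 1007

133 mol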